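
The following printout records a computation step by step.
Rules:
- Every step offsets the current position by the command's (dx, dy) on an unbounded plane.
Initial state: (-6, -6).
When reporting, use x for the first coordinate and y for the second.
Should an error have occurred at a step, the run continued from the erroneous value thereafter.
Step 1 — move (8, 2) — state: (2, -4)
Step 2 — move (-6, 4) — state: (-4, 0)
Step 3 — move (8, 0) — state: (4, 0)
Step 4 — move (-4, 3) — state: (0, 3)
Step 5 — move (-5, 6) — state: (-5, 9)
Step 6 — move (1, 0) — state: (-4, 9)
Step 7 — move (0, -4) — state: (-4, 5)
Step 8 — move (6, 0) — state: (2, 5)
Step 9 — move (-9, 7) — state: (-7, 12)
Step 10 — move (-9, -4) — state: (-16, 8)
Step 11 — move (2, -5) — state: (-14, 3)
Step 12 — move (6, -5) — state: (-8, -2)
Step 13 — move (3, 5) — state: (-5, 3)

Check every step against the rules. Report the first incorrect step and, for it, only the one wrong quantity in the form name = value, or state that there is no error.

no error

Recomputing the run from the initial state:
step 1: x = 2, y = -4
step 2: x = -4, y = 0
step 3: x = 4, y = 0
step 4: x = 0, y = 3
step 5: x = -5, y = 9
step 6: x = -4, y = 9
step 7: x = -4, y = 5
step 8: x = 2, y = 5
step 9: x = -7, y = 12
step 10: x = -16, y = 8
step 11: x = -14, y = 3
step 12: x = -8, y = -2
step 13: x = -5, y = 3
This matches the printout at every step.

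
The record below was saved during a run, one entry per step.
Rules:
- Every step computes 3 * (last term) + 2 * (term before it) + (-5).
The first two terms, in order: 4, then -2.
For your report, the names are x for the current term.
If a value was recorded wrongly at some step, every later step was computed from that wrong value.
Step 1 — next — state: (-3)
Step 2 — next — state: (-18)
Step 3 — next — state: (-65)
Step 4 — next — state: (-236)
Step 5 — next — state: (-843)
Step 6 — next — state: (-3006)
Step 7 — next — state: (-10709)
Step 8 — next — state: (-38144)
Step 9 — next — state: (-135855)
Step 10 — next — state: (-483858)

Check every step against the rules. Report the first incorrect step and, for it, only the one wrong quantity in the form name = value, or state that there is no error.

no error

1. x = 3*(-2) + (2)*(4) + (-5) = -3 (checks out)
2. x = 3*(-3) + (2)*(-2) + (-5) = -18 (no discrepancy)
3. x = 3*(-18) + (2)*(-3) + (-5) = -65 (verified)
4. x = 3*(-65) + (2)*(-18) + (-5) = -236 (in agreement)
5. x = 3*(-236) + (2)*(-65) + (-5) = -843 (matches)
6. x = 3*(-843) + (2)*(-236) + (-5) = -3006 (agrees with the record)
7. x = 3*(-3006) + (2)*(-843) + (-5) = -10709 (agrees with the record)
8. x = 3*(-10709) + (2)*(-3006) + (-5) = -38144 (consistent with the record)
9. x = 3*(-38144) + (2)*(-10709) + (-5) = -135855 (matches)
10. x = 3*(-135855) + (2)*(-38144) + (-5) = -483858 (consistent with the record)
Every step is consistent.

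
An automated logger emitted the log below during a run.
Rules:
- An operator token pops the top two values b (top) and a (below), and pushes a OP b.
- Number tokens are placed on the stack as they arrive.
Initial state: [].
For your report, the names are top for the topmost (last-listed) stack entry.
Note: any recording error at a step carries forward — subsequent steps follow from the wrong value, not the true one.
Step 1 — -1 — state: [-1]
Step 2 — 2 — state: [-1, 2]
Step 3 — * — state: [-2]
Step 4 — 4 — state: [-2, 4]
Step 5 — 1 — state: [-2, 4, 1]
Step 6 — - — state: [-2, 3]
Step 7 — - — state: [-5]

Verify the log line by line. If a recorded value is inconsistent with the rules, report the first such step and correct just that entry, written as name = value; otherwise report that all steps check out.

Recomputing the run from the initial state:
step 1: [-1]
step 2: [-1, 2]
step 3: [-2]
step 4: [-2, 4]
step 5: [-2, 4, 1]
step 6: [-2, 3]
step 7: [-5]
This matches the log at every step.

no error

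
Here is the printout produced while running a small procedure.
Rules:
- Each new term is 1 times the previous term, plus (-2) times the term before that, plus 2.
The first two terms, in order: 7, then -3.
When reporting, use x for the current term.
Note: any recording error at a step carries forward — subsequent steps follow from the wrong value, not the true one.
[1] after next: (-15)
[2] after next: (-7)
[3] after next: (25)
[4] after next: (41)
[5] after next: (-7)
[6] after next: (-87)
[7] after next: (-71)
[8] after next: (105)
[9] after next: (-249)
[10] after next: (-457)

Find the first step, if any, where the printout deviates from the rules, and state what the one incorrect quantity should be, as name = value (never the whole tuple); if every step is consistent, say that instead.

Recomputing the run from the initial state:
step 1: x = -15
step 2: x = -7
step 3: x = 25
step 4: x = 41
step 5: x = -7
step 6: x = -87
step 7: x = -71
step 8: x = 105
step 9: x = 249
step 10: x = 41
The first disagreement with the printout is at step 9, where the value should be x = 249.

step 9, x = 249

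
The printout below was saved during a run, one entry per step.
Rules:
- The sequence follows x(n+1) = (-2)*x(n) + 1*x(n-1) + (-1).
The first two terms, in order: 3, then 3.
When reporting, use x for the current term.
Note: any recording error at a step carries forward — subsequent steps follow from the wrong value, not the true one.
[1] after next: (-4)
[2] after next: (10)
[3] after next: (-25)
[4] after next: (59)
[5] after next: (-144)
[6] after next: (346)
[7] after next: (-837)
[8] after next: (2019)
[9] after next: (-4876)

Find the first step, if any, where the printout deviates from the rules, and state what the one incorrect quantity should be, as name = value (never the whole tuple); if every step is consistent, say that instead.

no error

Recomputing the run from the initial state:
step 1: x = -4
step 2: x = 10
step 3: x = -25
step 4: x = 59
step 5: x = -144
step 6: x = 346
step 7: x = -837
step 8: x = 2019
step 9: x = -4876
This matches the printout at every step.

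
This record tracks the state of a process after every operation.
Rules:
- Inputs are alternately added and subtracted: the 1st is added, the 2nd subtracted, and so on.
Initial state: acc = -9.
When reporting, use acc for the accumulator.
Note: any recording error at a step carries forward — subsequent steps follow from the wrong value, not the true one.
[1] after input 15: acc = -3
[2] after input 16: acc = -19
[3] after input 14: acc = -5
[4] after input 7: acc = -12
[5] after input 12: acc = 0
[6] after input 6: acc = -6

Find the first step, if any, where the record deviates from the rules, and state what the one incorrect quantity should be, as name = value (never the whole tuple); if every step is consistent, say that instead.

Recomputing the run from the initial state:
step 1: acc = 6
step 2: acc = -10
step 3: acc = 4
step 4: acc = -3
step 5: acc = 9
step 6: acc = 3
The first disagreement with the record is at step 1, where the value should be acc = 6.

step 1, acc = 6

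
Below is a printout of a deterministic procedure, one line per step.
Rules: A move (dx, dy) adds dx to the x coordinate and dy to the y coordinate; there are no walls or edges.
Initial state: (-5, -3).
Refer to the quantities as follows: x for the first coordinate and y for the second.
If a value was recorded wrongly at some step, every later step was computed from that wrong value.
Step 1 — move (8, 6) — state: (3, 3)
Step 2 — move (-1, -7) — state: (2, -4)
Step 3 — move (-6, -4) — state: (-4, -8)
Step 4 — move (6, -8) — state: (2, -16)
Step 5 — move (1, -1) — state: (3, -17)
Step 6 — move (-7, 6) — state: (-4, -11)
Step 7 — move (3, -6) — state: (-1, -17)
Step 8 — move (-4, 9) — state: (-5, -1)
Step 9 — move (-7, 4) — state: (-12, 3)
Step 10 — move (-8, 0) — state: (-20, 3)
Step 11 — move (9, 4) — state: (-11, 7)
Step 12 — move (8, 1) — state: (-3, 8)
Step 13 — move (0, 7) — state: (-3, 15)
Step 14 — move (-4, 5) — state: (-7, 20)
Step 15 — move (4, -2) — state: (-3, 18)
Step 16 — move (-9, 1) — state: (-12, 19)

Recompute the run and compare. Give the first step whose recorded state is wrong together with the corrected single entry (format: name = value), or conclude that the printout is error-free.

Recomputing the run from the initial state:
step 1: x = 3, y = 3
step 2: x = 2, y = -4
step 3: x = -4, y = -8
step 4: x = 2, y = -16
step 5: x = 3, y = -17
step 6: x = -4, y = -11
step 7: x = -1, y = -17
step 8: x = -5, y = -8
step 9: x = -12, y = -4
step 10: x = -20, y = -4
step 11: x = -11, y = 0
step 12: x = -3, y = 1
step 13: x = -3, y = 8
step 14: x = -7, y = 13
step 15: x = -3, y = 11
step 16: x = -12, y = 12
The first disagreement with the printout is at step 8, where the value should be y = -8.

step 8, y = -8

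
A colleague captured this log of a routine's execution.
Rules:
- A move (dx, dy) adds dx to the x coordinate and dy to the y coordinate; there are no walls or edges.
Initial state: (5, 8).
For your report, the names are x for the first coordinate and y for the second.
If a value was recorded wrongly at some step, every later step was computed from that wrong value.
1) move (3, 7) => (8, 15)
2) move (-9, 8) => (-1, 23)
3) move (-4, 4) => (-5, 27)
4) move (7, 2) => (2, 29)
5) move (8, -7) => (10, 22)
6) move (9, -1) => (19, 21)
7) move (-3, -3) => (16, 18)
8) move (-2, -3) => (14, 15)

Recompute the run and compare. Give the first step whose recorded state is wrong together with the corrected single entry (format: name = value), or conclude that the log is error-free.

Step 1: x = 5 + (3) = 8, y = 8 + (7) = 15 — consistent with the log.
Step 2: x = 8 + (-9) = -1, y = 15 + (8) = 23 — matches.
Step 3: x = -1 + (-4) = -5, y = 23 + (4) = 27 — confirmed correct.
Step 4: x = -5 + (7) = 2, y = 27 + (2) = 29 — verified.
Step 5: x = 2 + (8) = 10, y = 29 + (-7) = 22 — confirmed correct.
Step 6: x = 10 + (9) = 19, y = 22 + (-1) = 21 — verified.
Step 7: x = 19 + (-3) = 16, y = 21 + (-3) = 18 — same as recorded.
Step 8: x = 16 + (-2) = 14, y = 18 + (-3) = 15 — agrees with the log.
Every step is consistent.

no error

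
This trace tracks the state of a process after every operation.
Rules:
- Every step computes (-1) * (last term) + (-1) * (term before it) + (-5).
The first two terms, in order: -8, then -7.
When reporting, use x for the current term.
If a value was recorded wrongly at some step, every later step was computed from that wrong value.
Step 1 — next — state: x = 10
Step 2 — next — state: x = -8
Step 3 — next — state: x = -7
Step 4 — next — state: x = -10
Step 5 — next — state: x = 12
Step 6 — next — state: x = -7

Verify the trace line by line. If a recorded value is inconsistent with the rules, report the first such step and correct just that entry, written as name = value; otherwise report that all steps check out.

step 4, x = 10

Recomputing the run from the initial state:
step 1: x = 10
step 2: x = -8
step 3: x = -7
step 4: x = 10
step 5: x = -8
step 6: x = -7
The first disagreement with the trace is at step 4, where the value should be x = 10.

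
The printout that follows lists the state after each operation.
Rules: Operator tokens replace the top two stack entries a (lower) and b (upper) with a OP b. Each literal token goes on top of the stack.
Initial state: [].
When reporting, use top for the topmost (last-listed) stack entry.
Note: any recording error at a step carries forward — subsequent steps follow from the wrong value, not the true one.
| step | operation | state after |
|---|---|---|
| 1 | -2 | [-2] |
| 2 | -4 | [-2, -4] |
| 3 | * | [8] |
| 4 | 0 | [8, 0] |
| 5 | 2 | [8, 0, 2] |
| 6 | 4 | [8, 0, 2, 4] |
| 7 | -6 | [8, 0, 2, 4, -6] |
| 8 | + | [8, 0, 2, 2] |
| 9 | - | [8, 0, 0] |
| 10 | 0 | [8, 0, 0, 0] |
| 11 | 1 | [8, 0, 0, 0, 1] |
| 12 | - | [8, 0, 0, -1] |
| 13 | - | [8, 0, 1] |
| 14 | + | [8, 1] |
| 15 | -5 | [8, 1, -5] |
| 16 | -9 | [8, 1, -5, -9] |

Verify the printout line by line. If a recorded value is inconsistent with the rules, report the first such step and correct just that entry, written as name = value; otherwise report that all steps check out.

step 8, top = -2

1. push -2: top = -2 (no discrepancy)
2. push -4: top = -4 (exactly as logged)
3. -2 * -4 = 8 (verified)
4. push 0: top = 0 (exactly as logged)
5. push 2: top = 2 (in agreement)
6. push 4: top = 4 (in agreement)
7. push -6: top = -6 (agrees with the printout)
8. 4 + -6 = -2 (the printout has a different value)
The audit stops at step 8: the recorded entry is wrong and should be top = -2.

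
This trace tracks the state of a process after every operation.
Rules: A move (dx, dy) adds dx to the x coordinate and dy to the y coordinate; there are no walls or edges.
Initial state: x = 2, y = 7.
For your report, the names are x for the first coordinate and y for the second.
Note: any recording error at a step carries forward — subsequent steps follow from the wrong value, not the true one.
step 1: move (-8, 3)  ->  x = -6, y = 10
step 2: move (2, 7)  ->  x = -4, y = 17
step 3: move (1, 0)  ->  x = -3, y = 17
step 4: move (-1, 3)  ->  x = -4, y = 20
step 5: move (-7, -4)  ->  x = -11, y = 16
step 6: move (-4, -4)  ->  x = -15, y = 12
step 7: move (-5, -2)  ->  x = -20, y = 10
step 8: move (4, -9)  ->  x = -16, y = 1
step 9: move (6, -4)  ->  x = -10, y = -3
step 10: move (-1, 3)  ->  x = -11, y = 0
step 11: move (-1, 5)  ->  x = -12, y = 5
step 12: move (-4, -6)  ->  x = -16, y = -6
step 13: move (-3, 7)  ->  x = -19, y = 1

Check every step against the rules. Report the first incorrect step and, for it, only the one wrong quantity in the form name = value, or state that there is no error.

step 12, y = -1

step 1: x = 2 + (-8) = -6, y = 7 + (3) = 10 -> in agreement
step 2: x = -6 + (2) = -4, y = 10 + (7) = 17 -> confirmed correct
step 3: x = -4 + (1) = -3, y = 17 + (0) = 17 -> no discrepancy
step 4: x = -3 + (-1) = -4, y = 17 + (3) = 20 -> matches
step 5: x = -4 + (-7) = -11, y = 20 + (-4) = 16 -> exactly as logged
step 6: x = -11 + (-4) = -15, y = 16 + (-4) = 12 -> verified
step 7: x = -15 + (-5) = -20, y = 12 + (-2) = 10 -> exactly as logged
step 8: x = -20 + (4) = -16, y = 10 + (-9) = 1 -> agrees with the trace
step 9: x = -16 + (6) = -10, y = 1 + (-4) = -3 -> agrees with the trace
step 10: x = -10 + (-1) = -11, y = -3 + (3) = 0 -> exactly as logged
step 11: x = -11 + (-1) = -12, y = 0 + (5) = 5 -> in agreement
step 12: x = -12 + (-4) = -16, y = 5 + (-6) = -1 -> the trace disagrees here
The earliest wrong entry is at step 12: it should read y = -1.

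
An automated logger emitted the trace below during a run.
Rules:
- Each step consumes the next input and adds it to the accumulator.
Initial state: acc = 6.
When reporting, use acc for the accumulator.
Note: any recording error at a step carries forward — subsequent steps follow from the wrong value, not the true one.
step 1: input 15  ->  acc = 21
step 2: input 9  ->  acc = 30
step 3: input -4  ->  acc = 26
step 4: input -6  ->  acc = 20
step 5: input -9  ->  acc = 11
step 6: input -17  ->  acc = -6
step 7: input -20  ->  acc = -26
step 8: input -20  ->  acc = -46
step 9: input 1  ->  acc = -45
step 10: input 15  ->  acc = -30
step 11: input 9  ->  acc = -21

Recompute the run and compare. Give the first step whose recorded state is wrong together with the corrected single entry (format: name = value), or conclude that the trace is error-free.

Step 1: acc = 6 + 15 = 21 — no discrepancy.
Step 2: acc = 21 + 9 = 30 — confirmed correct.
Step 3: acc = 30 + -4 = 26 — exactly as logged.
Step 4: acc = 26 + -6 = 20 — same as recorded.
Step 5: acc = 20 + -9 = 11 — same as recorded.
Step 6: acc = 11 + -17 = -6 — in agreement.
Step 7: acc = -6 + -20 = -26 — checks out.
Step 8: acc = -26 + -20 = -46 — consistent with the trace.
Step 9: acc = -46 + 1 = -45 — verified.
Step 10: acc = -45 + 15 = -30 — no discrepancy.
Step 11: acc = -30 + 9 = -21 — exactly as logged.
Each recorded entry agrees with the recomputation.

no error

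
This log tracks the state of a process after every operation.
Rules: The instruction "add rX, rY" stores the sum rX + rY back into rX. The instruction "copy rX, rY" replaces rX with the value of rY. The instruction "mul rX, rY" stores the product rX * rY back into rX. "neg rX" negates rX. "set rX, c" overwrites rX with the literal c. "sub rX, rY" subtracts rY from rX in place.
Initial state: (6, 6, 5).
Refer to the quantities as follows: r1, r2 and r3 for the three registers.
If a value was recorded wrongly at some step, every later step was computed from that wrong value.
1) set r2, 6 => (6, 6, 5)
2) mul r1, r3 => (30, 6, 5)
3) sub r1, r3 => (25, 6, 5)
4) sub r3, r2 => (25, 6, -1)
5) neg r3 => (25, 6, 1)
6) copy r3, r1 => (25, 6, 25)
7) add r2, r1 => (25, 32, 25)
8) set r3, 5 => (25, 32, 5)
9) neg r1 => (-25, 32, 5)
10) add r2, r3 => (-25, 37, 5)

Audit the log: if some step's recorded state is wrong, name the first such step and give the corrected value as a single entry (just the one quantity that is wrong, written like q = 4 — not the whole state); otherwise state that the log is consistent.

step 7, r2 = 31

Recomputing the run from the initial state:
step 1: r1 = 6, r2 = 6, r3 = 5
step 2: r1 = 30, r2 = 6, r3 = 5
step 3: r1 = 25, r2 = 6, r3 = 5
step 4: r1 = 25, r2 = 6, r3 = -1
step 5: r1 = 25, r2 = 6, r3 = 1
step 6: r1 = 25, r2 = 6, r3 = 25
step 7: r1 = 25, r2 = 31, r3 = 25
step 8: r1 = 25, r2 = 31, r3 = 5
step 9: r1 = -25, r2 = 31, r3 = 5
step 10: r1 = -25, r2 = 36, r3 = 5
The first disagreement with the log is at step 7, where the value should be r2 = 31.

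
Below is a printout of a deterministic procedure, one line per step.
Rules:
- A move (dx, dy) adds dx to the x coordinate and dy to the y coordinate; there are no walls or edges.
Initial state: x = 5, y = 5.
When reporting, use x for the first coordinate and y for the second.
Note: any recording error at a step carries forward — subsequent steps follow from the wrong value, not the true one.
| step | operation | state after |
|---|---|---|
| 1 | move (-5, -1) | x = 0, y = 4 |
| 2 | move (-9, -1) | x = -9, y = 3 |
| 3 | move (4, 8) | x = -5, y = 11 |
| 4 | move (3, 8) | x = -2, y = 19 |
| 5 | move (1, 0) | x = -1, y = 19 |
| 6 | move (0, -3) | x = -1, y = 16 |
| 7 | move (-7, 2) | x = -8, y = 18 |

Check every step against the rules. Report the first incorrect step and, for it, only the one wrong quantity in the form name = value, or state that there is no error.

step 1: x = 5 + (-5) = 0, y = 5 + (-1) = 4 -> agrees with the printout
step 2: x = 0 + (-9) = -9, y = 4 + (-1) = 3 -> verified
step 3: x = -9 + (4) = -5, y = 3 + (8) = 11 -> agrees with the printout
step 4: x = -5 + (3) = -2, y = 11 + (8) = 19 -> checks out
step 5: x = -2 + (1) = -1, y = 19 + (0) = 19 -> matches
step 6: x = -1 + (0) = -1, y = 19 + (-3) = 16 -> checks out
step 7: x = -1 + (-7) = -8, y = 16 + (2) = 18 -> agrees with the printout
Each recorded entry agrees with the recomputation.

no error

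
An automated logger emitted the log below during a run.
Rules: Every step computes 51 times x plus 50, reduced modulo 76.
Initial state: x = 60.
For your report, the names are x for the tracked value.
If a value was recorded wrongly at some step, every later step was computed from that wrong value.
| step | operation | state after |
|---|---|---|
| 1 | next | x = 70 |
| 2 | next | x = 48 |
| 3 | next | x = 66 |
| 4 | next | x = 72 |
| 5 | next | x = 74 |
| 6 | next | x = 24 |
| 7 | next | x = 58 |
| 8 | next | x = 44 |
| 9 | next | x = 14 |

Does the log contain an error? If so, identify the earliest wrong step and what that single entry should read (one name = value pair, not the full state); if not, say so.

no error

1. x = (51*60 + 50) mod 76 = 70 (same as recorded)
2. x = (51*70 + 50) mod 76 = 48 (matches)
3. x = (51*48 + 50) mod 76 = 66 (consistent with the log)
4. x = (51*66 + 50) mod 76 = 72 (in agreement)
5. x = (51*72 + 50) mod 76 = 74 (confirmed correct)
6. x = (51*74 + 50) mod 76 = 24 (exactly as logged)
7. x = (51*24 + 50) mod 76 = 58 (same as recorded)
8. x = (51*58 + 50) mod 76 = 44 (same as recorded)
9. x = (51*44 + 50) mod 76 = 14 (consistent with the log)
Nothing is out of place; the run is error-free.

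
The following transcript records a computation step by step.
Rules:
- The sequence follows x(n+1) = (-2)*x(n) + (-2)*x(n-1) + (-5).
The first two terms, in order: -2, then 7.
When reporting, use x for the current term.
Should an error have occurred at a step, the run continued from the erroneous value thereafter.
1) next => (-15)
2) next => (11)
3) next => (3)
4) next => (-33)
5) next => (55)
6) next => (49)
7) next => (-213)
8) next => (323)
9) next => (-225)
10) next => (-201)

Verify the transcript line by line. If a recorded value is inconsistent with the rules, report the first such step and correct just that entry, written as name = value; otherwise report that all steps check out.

step 6, x = -49

Recomputing the run from the initial state:
step 1: x = -15
step 2: x = 11
step 3: x = 3
step 4: x = -33
step 5: x = 55
step 6: x = -49
step 7: x = -17
step 8: x = 127
step 9: x = -225
step 10: x = 191
The first disagreement with the transcript is at step 6, where the value should be x = -49.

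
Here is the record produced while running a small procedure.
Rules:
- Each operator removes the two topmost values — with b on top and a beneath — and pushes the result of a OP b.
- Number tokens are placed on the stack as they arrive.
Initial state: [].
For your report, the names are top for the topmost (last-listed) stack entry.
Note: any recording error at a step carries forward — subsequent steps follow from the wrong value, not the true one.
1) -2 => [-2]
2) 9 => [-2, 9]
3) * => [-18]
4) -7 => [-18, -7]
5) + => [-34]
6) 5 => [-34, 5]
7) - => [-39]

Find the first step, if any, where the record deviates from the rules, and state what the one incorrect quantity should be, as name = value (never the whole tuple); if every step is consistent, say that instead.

1. push -2: top = -2 (matches)
2. push 9: top = 9 (matches)
3. -2 * 9 = -18 (verified)
4. push -7: top = -7 (in agreement)
5. -18 + -7 = -25 (the recorded entry deviates here)
Step 5 is the first one off; corrected, top = -25.

step 5, top = -25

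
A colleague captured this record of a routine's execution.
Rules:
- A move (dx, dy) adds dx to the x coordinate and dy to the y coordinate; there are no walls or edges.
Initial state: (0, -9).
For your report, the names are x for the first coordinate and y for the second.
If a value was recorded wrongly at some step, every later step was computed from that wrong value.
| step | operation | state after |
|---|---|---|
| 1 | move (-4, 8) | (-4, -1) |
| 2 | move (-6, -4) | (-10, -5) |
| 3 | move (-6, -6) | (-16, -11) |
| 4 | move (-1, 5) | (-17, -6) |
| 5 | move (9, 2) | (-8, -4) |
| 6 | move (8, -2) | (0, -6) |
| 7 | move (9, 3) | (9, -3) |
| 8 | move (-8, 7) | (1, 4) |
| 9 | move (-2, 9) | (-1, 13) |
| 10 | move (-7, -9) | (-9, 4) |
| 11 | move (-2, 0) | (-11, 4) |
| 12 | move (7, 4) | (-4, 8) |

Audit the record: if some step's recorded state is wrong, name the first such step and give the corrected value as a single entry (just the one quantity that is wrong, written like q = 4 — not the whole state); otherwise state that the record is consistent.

Recomputing the run from the initial state:
step 1: x = -4, y = -1
step 2: x = -10, y = -5
step 3: x = -16, y = -11
step 4: x = -17, y = -6
step 5: x = -8, y = -4
step 6: x = 0, y = -6
step 7: x = 9, y = -3
step 8: x = 1, y = 4
step 9: x = -1, y = 13
step 10: x = -8, y = 4
step 11: x = -10, y = 4
step 12: x = -3, y = 8
The first disagreement with the record is at step 10, where the value should be x = -8.

step 10, x = -8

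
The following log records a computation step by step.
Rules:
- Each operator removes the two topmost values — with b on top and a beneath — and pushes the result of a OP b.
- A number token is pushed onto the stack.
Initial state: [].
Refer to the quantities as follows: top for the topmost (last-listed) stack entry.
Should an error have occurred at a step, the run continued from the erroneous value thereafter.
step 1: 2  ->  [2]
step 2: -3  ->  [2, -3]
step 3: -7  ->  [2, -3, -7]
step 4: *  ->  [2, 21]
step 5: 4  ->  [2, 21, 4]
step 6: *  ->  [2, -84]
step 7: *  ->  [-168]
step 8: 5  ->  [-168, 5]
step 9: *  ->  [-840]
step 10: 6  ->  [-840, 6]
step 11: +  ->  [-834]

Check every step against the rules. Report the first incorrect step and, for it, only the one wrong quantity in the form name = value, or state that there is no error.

step 6, top = 84

Recomputing the run from the initial state:
step 1: [2]
step 2: [2, -3]
step 3: [2, -3, -7]
step 4: [2, 21]
step 5: [2, 21, 4]
step 6: [2, 84]
step 7: [168]
step 8: [168, 5]
step 9: [840]
step 10: [840, 6]
step 11: [846]
The first disagreement with the log is at step 6, where the value should be top = 84.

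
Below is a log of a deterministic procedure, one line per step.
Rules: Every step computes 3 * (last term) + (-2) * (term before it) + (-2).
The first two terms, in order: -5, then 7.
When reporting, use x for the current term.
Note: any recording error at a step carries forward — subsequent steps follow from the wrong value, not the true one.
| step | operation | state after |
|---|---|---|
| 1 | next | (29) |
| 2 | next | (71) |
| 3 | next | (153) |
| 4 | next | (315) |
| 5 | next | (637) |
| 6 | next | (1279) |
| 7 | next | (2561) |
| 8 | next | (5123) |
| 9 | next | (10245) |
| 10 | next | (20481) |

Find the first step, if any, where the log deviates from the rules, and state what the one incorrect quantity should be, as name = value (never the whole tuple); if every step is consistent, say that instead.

step 10, x = 20487

step 1: x = 3*(7) + (-2)*(-5) + (-2) = 29 -> checks out
step 2: x = 3*(29) + (-2)*(7) + (-2) = 71 -> verified
step 3: x = 3*(71) + (-2)*(29) + (-2) = 153 -> exactly as logged
step 4: x = 3*(153) + (-2)*(71) + (-2) = 315 -> same as recorded
step 5: x = 3*(315) + (-2)*(153) + (-2) = 637 -> same as recorded
step 6: x = 3*(637) + (-2)*(315) + (-2) = 1279 -> matches
step 7: x = 3*(1279) + (-2)*(637) + (-2) = 2561 -> same as recorded
step 8: x = 3*(2561) + (-2)*(1279) + (-2) = 5123 -> consistent with the log
step 9: x = 3*(5123) + (-2)*(2561) + (-2) = 10245 -> checks out
step 10: x = 3*(10245) + (-2)*(5123) + (-2) = 20487 -> the entry is off here
First deviation found at step 10; the corrected entry is x = 20487.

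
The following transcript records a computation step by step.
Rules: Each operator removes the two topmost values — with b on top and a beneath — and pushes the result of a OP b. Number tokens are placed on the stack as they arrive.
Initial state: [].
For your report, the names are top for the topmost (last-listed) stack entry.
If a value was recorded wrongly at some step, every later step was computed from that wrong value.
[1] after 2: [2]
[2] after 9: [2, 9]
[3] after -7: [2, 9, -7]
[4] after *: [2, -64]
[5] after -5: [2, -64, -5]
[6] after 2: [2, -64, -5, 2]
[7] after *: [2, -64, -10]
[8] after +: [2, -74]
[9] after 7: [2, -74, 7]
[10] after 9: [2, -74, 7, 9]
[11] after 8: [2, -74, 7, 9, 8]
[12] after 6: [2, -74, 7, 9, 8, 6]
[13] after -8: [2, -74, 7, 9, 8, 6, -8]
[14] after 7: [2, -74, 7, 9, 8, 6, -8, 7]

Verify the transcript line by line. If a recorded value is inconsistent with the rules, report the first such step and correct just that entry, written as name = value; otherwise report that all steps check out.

step 4, top = -63

Recomputing the run from the initial state:
step 1: [2]
step 2: [2, 9]
step 3: [2, 9, -7]
step 4: [2, -63]
step 5: [2, -63, -5]
step 6: [2, -63, -5, 2]
step 7: [2, -63, -10]
step 8: [2, -73]
step 9: [2, -73, 7]
step 10: [2, -73, 7, 9]
step 11: [2, -73, 7, 9, 8]
step 12: [2, -73, 7, 9, 8, 6]
step 13: [2, -73, 7, 9, 8, 6, -8]
step 14: [2, -73, 7, 9, 8, 6, -8, 7]
The first disagreement with the transcript is at step 4, where the value should be top = -63.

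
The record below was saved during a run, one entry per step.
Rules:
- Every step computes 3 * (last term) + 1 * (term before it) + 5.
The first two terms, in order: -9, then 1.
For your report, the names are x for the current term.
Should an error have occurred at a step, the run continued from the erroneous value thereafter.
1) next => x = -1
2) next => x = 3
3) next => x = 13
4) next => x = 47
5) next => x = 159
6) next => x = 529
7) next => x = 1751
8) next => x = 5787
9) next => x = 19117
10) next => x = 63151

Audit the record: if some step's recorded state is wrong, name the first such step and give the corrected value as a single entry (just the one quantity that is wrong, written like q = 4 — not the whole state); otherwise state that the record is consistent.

step 10, x = 63143

Recomputing the run from the initial state:
step 1: x = -1
step 2: x = 3
step 3: x = 13
step 4: x = 47
step 5: x = 159
step 6: x = 529
step 7: x = 1751
step 8: x = 5787
step 9: x = 19117
step 10: x = 63143
The first disagreement with the record is at step 10, where the value should be x = 63143.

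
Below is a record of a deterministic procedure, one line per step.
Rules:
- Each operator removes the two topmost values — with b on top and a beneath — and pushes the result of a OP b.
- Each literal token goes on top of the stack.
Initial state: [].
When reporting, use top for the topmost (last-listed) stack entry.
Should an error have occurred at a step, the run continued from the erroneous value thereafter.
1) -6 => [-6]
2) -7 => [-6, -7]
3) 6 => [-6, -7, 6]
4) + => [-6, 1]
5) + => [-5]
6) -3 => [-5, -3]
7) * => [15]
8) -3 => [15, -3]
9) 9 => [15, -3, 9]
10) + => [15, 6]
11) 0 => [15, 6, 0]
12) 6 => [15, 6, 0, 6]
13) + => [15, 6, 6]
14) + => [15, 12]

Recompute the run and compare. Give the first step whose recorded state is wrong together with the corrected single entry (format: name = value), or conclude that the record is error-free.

step 4, top = -1

step 1: push -6: top = -6 -> consistent with the record
step 2: push -7: top = -7 -> agrees with the record
step 3: push 6: top = 6 -> verified
step 4: -7 + 6 = -1 -> first mismatch against the record
Step 4 is the first one off; corrected, top = -1.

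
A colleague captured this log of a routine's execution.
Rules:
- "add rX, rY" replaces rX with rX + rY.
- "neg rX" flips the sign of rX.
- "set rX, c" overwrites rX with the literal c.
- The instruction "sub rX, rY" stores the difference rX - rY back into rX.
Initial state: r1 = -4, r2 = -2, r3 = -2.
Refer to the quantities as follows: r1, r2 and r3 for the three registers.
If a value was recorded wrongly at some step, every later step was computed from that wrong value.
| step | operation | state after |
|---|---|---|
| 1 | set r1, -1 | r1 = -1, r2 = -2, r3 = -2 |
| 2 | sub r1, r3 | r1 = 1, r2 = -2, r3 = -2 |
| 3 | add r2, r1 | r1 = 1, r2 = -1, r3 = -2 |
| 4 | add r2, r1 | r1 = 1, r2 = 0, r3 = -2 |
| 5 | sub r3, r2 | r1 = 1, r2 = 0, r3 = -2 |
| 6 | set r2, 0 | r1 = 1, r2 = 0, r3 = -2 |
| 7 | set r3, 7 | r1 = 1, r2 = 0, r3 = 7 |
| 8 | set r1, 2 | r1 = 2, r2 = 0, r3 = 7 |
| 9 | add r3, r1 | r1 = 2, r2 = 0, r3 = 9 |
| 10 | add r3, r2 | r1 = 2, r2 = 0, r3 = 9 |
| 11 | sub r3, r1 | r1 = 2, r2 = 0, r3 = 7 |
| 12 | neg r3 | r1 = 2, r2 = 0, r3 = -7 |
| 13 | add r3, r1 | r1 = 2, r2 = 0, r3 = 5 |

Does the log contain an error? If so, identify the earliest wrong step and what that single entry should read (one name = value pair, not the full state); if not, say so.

step 1: r1 = -1 -> confirmed correct
step 2: r1 = -1 - -2 = 1 -> checks out
step 3: r2 = -2 + 1 = -1 -> no discrepancy
step 4: r2 = -1 + 1 = 0 -> verified
step 5: r3 = -2 - 0 = -2 -> confirmed correct
step 6: r2 = 0 -> verified
step 7: r3 = 7 -> in agreement
step 8: r1 = 2 -> in agreement
step 9: r3 = 7 + 2 = 9 -> confirmed correct
step 10: r3 = 9 + 0 = 9 -> exactly as logged
step 11: r3 = 9 - 2 = 7 -> no discrepancy
step 12: r3 = -(7) = -7 -> confirmed correct
step 13: r3 = -7 + 2 = -5 -> the recorded entry deviates here
First deviation found at step 13; the corrected entry is r3 = -5.

step 13, r3 = -5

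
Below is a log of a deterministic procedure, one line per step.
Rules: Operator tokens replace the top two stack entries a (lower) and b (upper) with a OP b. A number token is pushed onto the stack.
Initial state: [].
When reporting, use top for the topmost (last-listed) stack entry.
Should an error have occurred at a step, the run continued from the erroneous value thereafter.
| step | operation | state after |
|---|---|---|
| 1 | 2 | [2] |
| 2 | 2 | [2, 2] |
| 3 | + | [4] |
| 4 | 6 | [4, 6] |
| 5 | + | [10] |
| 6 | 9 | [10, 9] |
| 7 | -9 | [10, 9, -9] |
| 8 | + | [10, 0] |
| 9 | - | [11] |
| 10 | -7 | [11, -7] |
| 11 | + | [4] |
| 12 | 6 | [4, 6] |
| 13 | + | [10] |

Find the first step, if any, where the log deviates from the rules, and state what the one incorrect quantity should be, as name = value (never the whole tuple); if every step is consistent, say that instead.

Recomputing the run from the initial state:
step 1: [2]
step 2: [2, 2]
step 3: [4]
step 4: [4, 6]
step 5: [10]
step 6: [10, 9]
step 7: [10, 9, -9]
step 8: [10, 0]
step 9: [10]
step 10: [10, -7]
step 11: [3]
step 12: [3, 6]
step 13: [9]
The first disagreement with the log is at step 9, where the value should be top = 10.

step 9, top = 10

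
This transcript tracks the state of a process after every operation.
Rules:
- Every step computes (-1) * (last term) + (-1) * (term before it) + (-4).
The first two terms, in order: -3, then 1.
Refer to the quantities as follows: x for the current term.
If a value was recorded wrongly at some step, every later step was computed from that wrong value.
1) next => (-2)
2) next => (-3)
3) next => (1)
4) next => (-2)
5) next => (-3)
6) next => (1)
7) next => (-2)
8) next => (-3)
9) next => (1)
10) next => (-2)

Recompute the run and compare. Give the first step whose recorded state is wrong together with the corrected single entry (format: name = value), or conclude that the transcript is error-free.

no error

Recomputing the run from the initial state:
step 1: x = -2
step 2: x = -3
step 3: x = 1
step 4: x = -2
step 5: x = -3
step 6: x = 1
step 7: x = -2
step 8: x = -3
step 9: x = 1
step 10: x = -2
This matches the transcript at every step.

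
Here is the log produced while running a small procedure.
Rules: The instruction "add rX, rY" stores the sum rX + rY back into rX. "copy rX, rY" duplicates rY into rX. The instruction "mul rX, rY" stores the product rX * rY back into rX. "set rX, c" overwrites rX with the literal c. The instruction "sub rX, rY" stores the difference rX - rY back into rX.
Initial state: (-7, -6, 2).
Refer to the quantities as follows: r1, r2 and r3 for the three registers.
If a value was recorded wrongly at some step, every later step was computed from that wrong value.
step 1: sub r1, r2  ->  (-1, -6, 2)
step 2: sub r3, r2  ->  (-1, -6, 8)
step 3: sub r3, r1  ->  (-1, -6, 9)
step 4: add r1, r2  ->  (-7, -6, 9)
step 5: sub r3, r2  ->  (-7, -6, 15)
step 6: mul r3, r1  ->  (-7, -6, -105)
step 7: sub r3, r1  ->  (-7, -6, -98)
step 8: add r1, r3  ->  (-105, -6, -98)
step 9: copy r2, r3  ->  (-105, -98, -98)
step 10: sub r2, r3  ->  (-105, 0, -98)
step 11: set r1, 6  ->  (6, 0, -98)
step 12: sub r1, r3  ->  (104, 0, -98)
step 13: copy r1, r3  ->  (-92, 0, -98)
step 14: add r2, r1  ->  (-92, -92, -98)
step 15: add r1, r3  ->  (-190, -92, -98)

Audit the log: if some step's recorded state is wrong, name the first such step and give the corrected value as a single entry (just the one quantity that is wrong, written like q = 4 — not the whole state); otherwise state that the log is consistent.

step 13, r1 = -98

Recomputing the run from the initial state:
step 1: r1 = -1, r2 = -6, r3 = 2
step 2: r1 = -1, r2 = -6, r3 = 8
step 3: r1 = -1, r2 = -6, r3 = 9
step 4: r1 = -7, r2 = -6, r3 = 9
step 5: r1 = -7, r2 = -6, r3 = 15
step 6: r1 = -7, r2 = -6, r3 = -105
step 7: r1 = -7, r2 = -6, r3 = -98
step 8: r1 = -105, r2 = -6, r3 = -98
step 9: r1 = -105, r2 = -98, r3 = -98
step 10: r1 = -105, r2 = 0, r3 = -98
step 11: r1 = 6, r2 = 0, r3 = -98
step 12: r1 = 104, r2 = 0, r3 = -98
step 13: r1 = -98, r2 = 0, r3 = -98
step 14: r1 = -98, r2 = -98, r3 = -98
step 15: r1 = -196, r2 = -98, r3 = -98
The first disagreement with the log is at step 13, where the value should be r1 = -98.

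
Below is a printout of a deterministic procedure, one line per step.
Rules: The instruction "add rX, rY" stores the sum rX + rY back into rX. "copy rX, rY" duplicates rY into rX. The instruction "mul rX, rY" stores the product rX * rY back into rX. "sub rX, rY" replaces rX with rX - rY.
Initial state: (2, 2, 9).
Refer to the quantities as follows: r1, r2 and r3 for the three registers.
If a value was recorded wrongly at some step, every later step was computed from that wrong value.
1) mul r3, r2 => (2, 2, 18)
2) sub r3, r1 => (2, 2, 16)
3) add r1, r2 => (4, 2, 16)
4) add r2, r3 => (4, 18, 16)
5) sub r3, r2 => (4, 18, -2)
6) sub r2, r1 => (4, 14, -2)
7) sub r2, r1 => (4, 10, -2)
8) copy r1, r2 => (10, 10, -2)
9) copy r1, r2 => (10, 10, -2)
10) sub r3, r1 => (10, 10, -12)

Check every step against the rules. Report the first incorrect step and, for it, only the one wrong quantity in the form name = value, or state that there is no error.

Recomputing the run from the initial state:
step 1: r1 = 2, r2 = 2, r3 = 18
step 2: r1 = 2, r2 = 2, r3 = 16
step 3: r1 = 4, r2 = 2, r3 = 16
step 4: r1 = 4, r2 = 18, r3 = 16
step 5: r1 = 4, r2 = 18, r3 = -2
step 6: r1 = 4, r2 = 14, r3 = -2
step 7: r1 = 4, r2 = 10, r3 = -2
step 8: r1 = 10, r2 = 10, r3 = -2
step 9: r1 = 10, r2 = 10, r3 = -2
step 10: r1 = 10, r2 = 10, r3 = -12
This matches the printout at every step.

no error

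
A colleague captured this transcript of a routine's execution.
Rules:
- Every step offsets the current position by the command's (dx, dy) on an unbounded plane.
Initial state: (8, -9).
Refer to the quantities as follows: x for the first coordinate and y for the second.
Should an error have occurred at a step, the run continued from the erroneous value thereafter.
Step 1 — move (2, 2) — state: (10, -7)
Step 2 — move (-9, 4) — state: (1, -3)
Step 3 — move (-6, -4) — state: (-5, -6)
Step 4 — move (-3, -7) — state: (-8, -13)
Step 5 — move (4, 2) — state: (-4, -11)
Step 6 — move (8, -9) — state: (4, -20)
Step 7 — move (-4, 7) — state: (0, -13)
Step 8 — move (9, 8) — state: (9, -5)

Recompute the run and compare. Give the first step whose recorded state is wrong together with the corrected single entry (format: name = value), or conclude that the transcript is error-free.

Recomputing the run from the initial state:
step 1: x = 10, y = -7
step 2: x = 1, y = -3
step 3: x = -5, y = -7
step 4: x = -8, y = -14
step 5: x = -4, y = -12
step 6: x = 4, y = -21
step 7: x = 0, y = -14
step 8: x = 9, y = -6
The first disagreement with the transcript is at step 3, where the value should be y = -7.

step 3, y = -7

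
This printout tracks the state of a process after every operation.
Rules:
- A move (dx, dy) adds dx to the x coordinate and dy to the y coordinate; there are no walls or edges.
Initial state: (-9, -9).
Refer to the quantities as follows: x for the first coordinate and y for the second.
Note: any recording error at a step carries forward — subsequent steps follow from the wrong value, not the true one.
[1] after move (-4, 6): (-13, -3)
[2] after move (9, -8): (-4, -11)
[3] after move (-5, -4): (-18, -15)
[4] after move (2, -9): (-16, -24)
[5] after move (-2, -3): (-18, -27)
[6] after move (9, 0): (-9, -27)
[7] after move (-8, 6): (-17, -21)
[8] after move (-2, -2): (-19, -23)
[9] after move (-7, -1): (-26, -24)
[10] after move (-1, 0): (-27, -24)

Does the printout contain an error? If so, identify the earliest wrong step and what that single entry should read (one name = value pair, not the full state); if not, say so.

Recomputing the run from the initial state:
step 1: x = -13, y = -3
step 2: x = -4, y = -11
step 3: x = -9, y = -15
step 4: x = -7, y = -24
step 5: x = -9, y = -27
step 6: x = 0, y = -27
step 7: x = -8, y = -21
step 8: x = -10, y = -23
step 9: x = -17, y = -24
step 10: x = -18, y = -24
The first disagreement with the printout is at step 3, where the value should be x = -9.

step 3, x = -9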